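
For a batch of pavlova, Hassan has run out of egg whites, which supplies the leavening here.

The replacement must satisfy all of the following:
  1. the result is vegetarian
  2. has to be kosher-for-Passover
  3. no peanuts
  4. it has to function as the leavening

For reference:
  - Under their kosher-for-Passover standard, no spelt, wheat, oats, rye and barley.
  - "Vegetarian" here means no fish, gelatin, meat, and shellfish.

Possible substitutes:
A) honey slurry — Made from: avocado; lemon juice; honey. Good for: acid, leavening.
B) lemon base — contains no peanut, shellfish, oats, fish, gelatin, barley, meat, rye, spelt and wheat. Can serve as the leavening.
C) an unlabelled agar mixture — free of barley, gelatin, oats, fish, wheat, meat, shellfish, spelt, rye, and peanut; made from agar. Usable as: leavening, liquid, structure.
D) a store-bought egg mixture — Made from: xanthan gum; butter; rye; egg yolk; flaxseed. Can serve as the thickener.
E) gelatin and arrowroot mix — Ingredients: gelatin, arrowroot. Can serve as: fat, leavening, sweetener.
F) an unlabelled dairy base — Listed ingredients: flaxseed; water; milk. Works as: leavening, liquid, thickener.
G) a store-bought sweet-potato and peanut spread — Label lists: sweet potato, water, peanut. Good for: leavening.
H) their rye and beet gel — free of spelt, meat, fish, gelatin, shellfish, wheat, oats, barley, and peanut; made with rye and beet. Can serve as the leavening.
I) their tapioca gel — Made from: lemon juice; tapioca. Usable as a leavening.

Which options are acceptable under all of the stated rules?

A: nothing on the exclusion list — keep
B: works as a leavening, no peanut, vegetarian — keep
C: every rule checks out — keep
D: not usable as a leavening; has rye, so not kosher-for-Passover — no
E: has gelatin, so not vegetarian — out
F: all constraints satisfied — valid
G: has peanut, so not peanut-free — out
H: has rye, so not kosher-for-Passover — reject
I: every rule checks out — valid

A, B, C, F, I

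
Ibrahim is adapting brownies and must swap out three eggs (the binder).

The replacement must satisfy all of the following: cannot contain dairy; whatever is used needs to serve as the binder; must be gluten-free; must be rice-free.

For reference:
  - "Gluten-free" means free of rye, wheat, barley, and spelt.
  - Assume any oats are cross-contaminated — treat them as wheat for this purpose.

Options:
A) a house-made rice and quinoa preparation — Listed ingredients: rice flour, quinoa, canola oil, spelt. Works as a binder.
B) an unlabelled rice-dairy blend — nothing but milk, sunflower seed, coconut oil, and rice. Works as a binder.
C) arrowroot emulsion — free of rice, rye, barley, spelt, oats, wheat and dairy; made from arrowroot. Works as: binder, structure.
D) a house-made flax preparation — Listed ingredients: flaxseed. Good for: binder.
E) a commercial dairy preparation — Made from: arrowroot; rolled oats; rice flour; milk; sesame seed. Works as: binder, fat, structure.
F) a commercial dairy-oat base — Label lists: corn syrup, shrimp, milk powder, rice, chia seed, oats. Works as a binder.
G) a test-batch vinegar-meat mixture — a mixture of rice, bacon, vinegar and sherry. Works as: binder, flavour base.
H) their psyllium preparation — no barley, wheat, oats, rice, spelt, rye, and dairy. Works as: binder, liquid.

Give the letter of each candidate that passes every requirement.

A: has spelt, so not gluten-free; has rice flour, so not rice-free — no
B: has rice, so not rice-free; has milk, so not dairy-free — out
C: nothing on the exclusion list — valid
D: all constraints satisfied — valid
E: has rolled oats, so not gluten-free; has rice flour, so not rice-free (and 1 more) — no
F: has oats, so not gluten-free; has rice, so not rice-free (and 1 more) — reject
G: has rice, so not rice-free — out
H: works as a binder, no dairy, no rice — OK

C, D, H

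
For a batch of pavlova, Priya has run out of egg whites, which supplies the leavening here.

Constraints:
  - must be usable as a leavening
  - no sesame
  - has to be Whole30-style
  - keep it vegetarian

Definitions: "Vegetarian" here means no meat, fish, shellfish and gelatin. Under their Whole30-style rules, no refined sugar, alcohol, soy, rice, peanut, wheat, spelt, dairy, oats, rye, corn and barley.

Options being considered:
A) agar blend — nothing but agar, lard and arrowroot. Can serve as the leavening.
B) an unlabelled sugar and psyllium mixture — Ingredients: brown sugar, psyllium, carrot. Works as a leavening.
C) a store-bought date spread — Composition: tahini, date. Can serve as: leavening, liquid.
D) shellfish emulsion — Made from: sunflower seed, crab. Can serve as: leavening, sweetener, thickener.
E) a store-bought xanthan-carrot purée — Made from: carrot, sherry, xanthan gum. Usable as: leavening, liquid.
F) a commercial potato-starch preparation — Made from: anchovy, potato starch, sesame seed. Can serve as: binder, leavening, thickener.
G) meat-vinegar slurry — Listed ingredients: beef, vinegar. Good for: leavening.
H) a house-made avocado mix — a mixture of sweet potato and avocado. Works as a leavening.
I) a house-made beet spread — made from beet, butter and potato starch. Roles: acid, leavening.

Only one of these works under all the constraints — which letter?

A: has lard, so not vegetarian — out
B: has brown sugar, so not Whole30-style — no
C: has tahini, so not sesame-free — out
D: has crab, so not vegetarian — reject
E: has sherry, so not Whole30-style — no
F: has anchovy, so not vegetarian; has sesame seed, so not sesame-free — reject
G: has beef, so not vegetarian — reject
H: nothing on the exclusion list — OK
I: has butter, so not Whole30-style — out

H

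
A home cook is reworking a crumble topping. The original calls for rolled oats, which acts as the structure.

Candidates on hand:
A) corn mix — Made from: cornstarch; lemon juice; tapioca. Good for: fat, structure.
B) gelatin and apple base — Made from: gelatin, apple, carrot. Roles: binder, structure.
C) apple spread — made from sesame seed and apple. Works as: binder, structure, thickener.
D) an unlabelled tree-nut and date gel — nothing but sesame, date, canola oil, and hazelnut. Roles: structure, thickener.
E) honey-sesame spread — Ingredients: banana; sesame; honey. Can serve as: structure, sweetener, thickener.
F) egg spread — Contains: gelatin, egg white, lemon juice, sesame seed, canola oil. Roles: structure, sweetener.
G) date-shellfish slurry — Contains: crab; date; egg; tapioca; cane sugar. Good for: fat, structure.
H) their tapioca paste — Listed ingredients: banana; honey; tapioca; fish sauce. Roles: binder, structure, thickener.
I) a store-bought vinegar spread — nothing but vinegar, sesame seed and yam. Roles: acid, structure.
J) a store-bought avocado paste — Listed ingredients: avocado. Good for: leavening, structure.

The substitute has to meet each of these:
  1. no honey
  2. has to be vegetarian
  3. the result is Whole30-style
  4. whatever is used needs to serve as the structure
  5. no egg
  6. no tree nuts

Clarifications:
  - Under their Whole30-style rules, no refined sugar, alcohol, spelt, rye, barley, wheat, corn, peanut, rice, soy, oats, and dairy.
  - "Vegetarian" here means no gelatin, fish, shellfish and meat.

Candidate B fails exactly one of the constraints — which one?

vegetarian

usable as a structure: satisfied
Whole30-style: satisfied
vegetarian: has gelatin — fails
tree-nut-free: satisfied
honey-free: satisfied
egg-free: satisfied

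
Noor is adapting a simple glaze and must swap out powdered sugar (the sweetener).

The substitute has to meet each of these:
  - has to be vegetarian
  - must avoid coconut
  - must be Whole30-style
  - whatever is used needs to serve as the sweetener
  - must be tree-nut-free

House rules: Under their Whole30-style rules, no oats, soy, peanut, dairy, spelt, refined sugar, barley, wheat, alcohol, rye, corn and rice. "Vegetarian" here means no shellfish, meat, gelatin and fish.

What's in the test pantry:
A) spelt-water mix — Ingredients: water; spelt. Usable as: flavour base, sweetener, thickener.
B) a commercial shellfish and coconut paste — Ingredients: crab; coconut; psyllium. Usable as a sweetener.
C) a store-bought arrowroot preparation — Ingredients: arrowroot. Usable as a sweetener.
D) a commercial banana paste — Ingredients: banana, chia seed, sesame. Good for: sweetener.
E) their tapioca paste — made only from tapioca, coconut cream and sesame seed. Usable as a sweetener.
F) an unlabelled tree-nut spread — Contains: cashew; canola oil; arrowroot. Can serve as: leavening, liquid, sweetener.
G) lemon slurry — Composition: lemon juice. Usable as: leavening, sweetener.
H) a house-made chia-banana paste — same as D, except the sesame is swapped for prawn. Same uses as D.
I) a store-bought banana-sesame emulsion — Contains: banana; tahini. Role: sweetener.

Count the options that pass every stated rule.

4

A: has spelt, so not Whole30-style — out
B: has crab, so not vegetarian; has coconut, so not coconut-free — reject
C: no coconut, vegetarian — keep
D: all constraints satisfied — valid
E: has coconut cream, so not coconut-free — no
F: has cashew, so not tree-nut-free — no
G: all constraints satisfied — keep
H: has prawn, so not vegetarian — out
I: all constraints satisfied — valid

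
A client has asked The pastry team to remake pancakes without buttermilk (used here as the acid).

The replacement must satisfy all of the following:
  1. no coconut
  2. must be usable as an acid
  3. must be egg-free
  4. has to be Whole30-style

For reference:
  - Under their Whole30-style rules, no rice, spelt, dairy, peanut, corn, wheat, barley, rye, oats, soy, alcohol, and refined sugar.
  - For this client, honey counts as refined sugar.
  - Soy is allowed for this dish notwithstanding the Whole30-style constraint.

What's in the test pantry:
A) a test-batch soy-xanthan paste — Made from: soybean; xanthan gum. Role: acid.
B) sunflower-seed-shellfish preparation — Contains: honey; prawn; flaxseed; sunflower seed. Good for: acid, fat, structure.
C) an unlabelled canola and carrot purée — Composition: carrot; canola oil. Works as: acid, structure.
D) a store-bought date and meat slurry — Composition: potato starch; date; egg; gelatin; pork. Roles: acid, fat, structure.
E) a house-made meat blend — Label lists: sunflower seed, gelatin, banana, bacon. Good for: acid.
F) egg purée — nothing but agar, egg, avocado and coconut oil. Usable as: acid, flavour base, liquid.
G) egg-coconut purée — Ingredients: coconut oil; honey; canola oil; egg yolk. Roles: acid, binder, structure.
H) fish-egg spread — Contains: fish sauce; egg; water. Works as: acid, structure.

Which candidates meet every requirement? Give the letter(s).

A, C, E

A: soy is permitted under the Whole30-style carve-out; nothing else excluded — keep
B: has honey, so not Whole30-style — reject
C: nothing on the exclusion list — valid
D: has egg, so not egg-free — no
E: Whole30-style, no egg — OK
F: has egg, so not egg-free; has coconut oil, so not coconut-free — no
G: has honey, so not Whole30-style; has egg yolk, so not egg-free (and 1 more) — reject
H: has egg, so not egg-free — out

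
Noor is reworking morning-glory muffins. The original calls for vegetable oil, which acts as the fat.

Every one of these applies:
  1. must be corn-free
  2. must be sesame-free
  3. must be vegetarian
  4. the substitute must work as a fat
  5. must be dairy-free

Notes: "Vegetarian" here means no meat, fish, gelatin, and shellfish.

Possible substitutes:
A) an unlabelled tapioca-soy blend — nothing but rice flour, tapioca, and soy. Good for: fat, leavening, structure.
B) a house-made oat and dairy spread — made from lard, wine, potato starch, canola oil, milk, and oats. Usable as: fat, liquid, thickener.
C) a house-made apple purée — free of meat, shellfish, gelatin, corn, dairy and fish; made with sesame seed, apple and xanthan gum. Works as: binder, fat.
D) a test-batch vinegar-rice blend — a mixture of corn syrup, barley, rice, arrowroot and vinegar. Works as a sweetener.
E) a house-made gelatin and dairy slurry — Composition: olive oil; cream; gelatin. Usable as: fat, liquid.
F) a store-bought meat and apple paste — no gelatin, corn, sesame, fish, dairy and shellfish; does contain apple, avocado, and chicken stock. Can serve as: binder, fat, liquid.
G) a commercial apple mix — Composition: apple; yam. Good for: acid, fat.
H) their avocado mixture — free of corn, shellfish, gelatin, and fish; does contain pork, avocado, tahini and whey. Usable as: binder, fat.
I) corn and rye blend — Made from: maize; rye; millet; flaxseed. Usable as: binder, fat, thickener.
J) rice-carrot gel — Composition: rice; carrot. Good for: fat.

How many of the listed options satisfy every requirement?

3

A: only rice flour, soy, and tapioca; none excluded — keep
B: has lard, so not vegetarian; has milk, so not dairy-free — out
C: has sesame seed, so not sesame-free — reject
D: not usable as a fat; has corn syrup, so not corn-free — reject
E: has gelatin, so not vegetarian; has cream, so not dairy-free — reject
F: has chicken stock, so not vegetarian — no
G: vegetarian, no dairy — keep
H: has pork, so not vegetarian; has tahini, so not sesame-free (and 1 more) — reject
I: has maize, so not corn-free — out
J: no sesame, no corn — OK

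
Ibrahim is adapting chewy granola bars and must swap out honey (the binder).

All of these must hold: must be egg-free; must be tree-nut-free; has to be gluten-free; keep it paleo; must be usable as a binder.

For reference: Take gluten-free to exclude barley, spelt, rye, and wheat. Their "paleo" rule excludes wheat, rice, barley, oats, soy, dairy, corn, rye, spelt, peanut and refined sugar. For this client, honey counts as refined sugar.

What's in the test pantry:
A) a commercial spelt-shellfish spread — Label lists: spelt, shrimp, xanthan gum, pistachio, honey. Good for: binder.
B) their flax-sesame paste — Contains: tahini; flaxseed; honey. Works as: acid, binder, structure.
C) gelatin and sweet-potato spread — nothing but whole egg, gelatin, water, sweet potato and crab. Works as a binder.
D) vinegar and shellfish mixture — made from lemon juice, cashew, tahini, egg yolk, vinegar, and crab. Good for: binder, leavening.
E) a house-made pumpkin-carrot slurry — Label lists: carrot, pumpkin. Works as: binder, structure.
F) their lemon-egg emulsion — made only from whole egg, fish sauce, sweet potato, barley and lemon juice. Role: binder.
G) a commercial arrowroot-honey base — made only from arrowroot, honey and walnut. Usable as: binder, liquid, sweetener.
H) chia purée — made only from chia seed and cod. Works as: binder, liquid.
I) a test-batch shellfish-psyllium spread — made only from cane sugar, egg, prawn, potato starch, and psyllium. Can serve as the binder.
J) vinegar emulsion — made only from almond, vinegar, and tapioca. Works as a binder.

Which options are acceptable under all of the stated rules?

A: has spelt, so not gluten-free; has honey, so not paleo (and 1 more) — no
B: has honey, so not paleo — out
C: has whole egg, so not egg-free — out
D: has egg yolk, so not egg-free; has cashew, so not tree-nut-free — out
E: nothing on the exclusion list — valid
F: has barley, so not gluten-free; has barley, so not paleo (and 1 more) — reject
G: has honey, so not paleo; has walnut, so not tree-nut-free — reject
H: gluten-free, no tree nuts — OK
I: has cane sugar, so not paleo; has egg, so not egg-free — reject
J: has almond, so not tree-nut-free — no

E, H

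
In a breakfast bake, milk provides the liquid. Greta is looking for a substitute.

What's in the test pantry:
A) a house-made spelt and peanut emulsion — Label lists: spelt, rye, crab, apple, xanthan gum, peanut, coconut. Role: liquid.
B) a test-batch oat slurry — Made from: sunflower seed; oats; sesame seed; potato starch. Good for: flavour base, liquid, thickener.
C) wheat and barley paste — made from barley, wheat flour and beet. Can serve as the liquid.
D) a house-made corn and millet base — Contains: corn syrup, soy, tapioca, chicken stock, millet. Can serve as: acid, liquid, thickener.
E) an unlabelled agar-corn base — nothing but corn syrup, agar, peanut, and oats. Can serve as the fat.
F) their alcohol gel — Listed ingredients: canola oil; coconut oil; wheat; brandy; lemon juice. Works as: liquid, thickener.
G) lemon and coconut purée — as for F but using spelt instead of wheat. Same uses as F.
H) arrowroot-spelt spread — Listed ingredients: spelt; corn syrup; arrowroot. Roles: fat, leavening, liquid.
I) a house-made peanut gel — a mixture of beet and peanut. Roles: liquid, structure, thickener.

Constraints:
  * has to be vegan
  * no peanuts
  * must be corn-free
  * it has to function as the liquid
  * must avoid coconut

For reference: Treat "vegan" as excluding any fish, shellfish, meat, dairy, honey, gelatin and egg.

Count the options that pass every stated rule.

2

A: has crab, so not vegan; has peanut, so not peanut-free (and 1 more) — out
B: every rule checks out — keep
C: only barley, wheat flour, and beet; none excluded — keep
D: has chicken stock, so not vegan; has corn syrup, so not corn-free — out
E: not usable as a liquid; has corn syrup, so not corn-free (and 1 more) — reject
F: has coconut oil, so not coconut-free — no
G: has coconut oil, so not coconut-free — no
H: has corn syrup, so not corn-free — out
I: has peanut, so not peanut-free — out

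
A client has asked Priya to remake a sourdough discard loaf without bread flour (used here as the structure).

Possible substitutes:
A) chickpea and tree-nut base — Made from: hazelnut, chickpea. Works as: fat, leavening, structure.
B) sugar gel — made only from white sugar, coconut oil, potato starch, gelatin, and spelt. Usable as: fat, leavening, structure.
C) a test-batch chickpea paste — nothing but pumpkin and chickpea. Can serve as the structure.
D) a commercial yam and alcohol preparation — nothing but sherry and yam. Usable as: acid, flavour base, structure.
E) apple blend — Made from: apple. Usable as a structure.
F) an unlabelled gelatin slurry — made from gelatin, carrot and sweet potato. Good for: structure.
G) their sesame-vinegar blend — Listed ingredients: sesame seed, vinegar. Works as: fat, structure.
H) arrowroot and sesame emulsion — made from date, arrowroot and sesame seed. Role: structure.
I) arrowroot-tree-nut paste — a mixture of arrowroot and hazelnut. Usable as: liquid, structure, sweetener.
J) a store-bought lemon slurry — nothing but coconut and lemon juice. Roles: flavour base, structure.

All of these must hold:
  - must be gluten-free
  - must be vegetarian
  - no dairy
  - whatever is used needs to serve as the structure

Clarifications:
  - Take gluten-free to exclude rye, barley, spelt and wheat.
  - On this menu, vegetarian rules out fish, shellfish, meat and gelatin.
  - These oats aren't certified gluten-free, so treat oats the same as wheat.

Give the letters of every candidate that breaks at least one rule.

B, F

A: no dairy, gluten-free — keep
B: has spelt, so not gluten-free; has gelatin, so not vegetarian — no
C: all constraints satisfied — OK
D: only sherry and yam; none excluded — keep
E: only apple; none excluded — valid
F: has gelatin, so not vegetarian — no
G: every rule checks out — OK
H: only sesame seed, date, and arrowroot; none excluded — valid
I: only hazelnut and arrowroot; none excluded — valid
J: only coconut and lemon juice; none excluded — valid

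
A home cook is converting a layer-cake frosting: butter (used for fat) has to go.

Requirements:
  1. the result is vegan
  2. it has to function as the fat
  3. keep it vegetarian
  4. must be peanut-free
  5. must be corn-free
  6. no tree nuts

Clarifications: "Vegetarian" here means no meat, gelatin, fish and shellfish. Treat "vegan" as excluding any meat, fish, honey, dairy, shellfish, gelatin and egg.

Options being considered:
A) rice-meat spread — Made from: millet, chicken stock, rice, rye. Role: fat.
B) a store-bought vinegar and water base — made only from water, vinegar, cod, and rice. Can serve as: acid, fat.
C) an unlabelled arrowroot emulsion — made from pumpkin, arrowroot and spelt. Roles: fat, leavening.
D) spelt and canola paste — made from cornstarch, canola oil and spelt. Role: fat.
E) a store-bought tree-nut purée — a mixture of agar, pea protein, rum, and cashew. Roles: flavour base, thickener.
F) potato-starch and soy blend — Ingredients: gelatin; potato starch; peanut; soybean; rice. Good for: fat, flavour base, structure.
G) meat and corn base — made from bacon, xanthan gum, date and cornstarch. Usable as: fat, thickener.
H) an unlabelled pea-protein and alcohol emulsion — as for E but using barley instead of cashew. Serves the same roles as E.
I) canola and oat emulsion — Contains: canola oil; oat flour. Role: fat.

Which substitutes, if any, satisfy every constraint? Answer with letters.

A: has chicken stock, so not vegetarian; has chicken stock, so not vegan — out
B: has cod, so not vegetarian; has cod, so not vegan — no
C: no tree nuts, vegetarian — OK
D: has cornstarch, so not corn-free — no
E: not usable as a fat; has cashew, so not tree-nut-free — reject
F: has gelatin, so not vegetarian; has gelatin, so not vegan (and 1 more) — out
G: has bacon, so not vegetarian; has bacon, so not vegan (and 1 more) — no
H: not usable as a fat — no
I: nothing on the exclusion list — OK

C, I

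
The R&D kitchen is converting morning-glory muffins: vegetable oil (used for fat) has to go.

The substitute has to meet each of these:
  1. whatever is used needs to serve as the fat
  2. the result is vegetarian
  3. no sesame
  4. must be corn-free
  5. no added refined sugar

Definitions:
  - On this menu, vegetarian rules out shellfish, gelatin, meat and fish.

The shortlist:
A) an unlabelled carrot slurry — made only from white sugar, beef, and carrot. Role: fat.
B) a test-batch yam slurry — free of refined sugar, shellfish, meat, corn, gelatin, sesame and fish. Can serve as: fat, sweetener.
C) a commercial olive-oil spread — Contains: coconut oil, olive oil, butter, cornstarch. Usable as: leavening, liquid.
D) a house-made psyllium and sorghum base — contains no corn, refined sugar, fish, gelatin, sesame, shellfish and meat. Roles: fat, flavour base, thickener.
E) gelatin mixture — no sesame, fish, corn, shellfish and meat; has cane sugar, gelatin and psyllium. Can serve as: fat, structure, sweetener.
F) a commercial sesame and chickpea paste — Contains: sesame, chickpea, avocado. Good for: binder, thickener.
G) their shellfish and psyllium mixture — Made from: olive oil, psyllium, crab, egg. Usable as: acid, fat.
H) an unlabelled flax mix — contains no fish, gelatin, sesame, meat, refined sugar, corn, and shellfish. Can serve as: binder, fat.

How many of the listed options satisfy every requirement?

A: has beef, so not vegetarian; has white sugar, so not no-added-sugar — no
B: works as a fat, no corn, no refined sugar — OK
C: not usable as a fat; has cornstarch, so not corn-free — out
D: no corn, no sesame — valid
E: has gelatin, so not vegetarian; has cane sugar, so not no-added-sugar — reject
F: not usable as a fat; has sesame, so not sesame-free — no
G: has crab, so not vegetarian — out
H: works as a fat, no refined sugar, no sesame — valid

3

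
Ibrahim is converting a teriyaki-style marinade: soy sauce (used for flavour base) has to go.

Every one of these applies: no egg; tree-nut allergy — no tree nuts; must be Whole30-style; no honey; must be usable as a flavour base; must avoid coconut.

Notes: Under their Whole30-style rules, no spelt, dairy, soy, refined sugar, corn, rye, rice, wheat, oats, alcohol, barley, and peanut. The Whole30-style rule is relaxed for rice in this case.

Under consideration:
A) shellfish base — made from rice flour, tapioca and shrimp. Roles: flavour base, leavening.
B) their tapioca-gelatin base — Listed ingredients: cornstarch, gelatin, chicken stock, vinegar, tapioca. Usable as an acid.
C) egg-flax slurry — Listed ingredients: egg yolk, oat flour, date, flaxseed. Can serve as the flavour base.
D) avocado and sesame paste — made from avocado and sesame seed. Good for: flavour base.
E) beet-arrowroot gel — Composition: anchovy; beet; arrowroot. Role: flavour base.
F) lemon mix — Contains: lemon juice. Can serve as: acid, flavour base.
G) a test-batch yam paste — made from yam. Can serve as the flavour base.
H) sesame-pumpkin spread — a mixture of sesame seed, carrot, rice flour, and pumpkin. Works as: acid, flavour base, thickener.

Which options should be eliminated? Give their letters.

A: rice is permitted under the Whole30-style carve-out; nothing else excluded — OK
B: not usable as a flavour base; has cornstarch, so not Whole30-style — out
C: has oat flour, so not Whole30-style; has egg yolk, so not egg-free — reject
D: only sesame seed and avocado; none excluded — OK
E: every rule checks out — valid
F: every rule checks out — keep
G: no coconut, no tree nuts — keep
H: rice is permitted under the Whole30-style carve-out; nothing else excluded — keep

B, C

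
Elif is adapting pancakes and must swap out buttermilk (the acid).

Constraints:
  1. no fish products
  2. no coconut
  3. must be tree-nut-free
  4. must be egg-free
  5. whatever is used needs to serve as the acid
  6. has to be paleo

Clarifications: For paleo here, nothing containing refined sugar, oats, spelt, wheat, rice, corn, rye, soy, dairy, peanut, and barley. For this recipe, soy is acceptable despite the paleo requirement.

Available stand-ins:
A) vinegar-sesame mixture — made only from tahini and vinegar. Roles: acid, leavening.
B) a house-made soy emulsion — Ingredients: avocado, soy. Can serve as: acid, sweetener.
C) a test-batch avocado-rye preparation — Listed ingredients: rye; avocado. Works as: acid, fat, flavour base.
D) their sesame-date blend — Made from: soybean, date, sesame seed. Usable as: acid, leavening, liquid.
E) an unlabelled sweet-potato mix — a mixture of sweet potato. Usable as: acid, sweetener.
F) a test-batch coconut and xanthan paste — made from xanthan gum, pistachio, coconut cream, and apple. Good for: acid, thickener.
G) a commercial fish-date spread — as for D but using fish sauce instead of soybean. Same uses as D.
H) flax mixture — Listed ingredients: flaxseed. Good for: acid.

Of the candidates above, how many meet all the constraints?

5

A: only tahini and vinegar; none excluded — valid
B: soy is permitted under the paleo carve-out; nothing else excluded — OK
C: has rye, so not paleo — reject
D: soy is permitted under the paleo carve-out; nothing else excluded — OK
E: all constraints satisfied — valid
F: has coconut cream, so not coconut-free; has pistachio, so not tree-nut-free — out
G: has fish sauce, so not fish-free — out
H: works as an acid, no egg, no tree nuts — valid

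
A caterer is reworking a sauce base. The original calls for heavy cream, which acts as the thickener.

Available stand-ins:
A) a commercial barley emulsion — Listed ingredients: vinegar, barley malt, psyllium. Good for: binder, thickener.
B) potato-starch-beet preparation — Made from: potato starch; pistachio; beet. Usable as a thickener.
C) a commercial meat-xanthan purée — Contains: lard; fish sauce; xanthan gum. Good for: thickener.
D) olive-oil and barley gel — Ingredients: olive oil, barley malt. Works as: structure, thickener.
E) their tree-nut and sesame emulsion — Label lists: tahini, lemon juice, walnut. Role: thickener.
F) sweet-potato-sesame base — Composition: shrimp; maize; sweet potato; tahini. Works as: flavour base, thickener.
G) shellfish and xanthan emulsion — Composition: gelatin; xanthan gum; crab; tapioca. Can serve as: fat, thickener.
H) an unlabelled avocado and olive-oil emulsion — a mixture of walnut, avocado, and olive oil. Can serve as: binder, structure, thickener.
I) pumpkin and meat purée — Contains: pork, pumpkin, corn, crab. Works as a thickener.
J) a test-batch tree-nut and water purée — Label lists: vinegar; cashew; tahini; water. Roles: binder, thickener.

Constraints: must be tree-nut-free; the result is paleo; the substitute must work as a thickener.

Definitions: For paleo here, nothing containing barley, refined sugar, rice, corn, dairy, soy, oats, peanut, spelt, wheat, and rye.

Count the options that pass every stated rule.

A: has barley malt, so not paleo — reject
B: has pistachio, so not tree-nut-free — reject
C: nothing on the exclusion list — OK
D: has barley malt, so not paleo — reject
E: has walnut, so not tree-nut-free — reject
F: has maize, so not paleo — reject
G: gelatin and crab etc. — none of it excluded — OK
H: has walnut, so not tree-nut-free — out
I: has corn, so not paleo — no
J: has cashew, so not tree-nut-free — no

2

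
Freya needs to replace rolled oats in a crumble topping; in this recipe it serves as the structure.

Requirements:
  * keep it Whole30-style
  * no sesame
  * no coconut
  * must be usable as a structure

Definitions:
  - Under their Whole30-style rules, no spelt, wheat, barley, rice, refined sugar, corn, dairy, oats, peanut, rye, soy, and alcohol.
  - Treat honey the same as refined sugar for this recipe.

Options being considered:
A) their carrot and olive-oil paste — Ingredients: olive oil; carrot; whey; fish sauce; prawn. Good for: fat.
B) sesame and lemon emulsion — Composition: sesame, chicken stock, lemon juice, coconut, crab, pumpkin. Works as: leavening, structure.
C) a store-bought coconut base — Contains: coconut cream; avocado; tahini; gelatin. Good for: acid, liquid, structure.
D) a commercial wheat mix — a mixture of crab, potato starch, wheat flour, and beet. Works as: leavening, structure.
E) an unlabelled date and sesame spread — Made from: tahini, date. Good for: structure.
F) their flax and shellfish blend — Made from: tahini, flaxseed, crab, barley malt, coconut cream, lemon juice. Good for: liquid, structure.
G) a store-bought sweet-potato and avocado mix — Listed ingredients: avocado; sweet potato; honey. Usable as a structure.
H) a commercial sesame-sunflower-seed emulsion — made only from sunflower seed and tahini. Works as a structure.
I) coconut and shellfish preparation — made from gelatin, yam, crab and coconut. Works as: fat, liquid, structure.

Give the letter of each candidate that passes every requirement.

A: not usable as a structure; has whey, so not Whole30-style — out
B: has sesame, so not sesame-free; has coconut, so not coconut-free — reject
C: has tahini, so not sesame-free; has coconut cream, so not coconut-free — no
D: has wheat flour, so not Whole30-style — out
E: has tahini, so not sesame-free — out
F: has barley malt, so not Whole30-style; has tahini, so not sesame-free (and 1 more) — reject
G: has honey, so not Whole30-style — no
H: has tahini, so not sesame-free — out
I: has coconut, so not coconut-free — reject

none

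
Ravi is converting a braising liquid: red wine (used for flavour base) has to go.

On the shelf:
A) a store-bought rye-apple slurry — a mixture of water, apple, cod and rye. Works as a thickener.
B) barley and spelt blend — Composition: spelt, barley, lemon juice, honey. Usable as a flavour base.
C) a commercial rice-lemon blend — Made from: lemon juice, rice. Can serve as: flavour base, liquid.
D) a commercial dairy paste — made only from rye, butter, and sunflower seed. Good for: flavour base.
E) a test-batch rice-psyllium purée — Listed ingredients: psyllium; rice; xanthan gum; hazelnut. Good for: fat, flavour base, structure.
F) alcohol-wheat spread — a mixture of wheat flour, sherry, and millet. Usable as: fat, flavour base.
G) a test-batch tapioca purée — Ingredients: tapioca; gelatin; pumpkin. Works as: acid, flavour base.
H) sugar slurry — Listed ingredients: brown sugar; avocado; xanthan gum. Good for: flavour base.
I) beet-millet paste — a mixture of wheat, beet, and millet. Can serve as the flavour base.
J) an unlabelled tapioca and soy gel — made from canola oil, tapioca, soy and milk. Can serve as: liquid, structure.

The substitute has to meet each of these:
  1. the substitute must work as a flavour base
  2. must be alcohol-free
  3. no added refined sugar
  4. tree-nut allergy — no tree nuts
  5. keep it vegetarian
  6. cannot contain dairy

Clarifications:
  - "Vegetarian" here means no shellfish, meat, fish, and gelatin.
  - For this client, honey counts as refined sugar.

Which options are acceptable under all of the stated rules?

A: not usable as a flavour base; has cod, so not vegetarian — reject
B: has honey, so not no-added-sugar — out
C: only rice and lemon juice; none excluded — OK
D: has butter, so not dairy-free — out
E: has hazelnut, so not tree-nut-free — reject
F: has sherry, so not alcohol-free — out
G: has gelatin, so not vegetarian — reject
H: has brown sugar, so not no-added-sugar — no
I: only wheat, millet, and beet; none excluded — OK
J: not usable as a flavour base; has milk, so not dairy-free — reject

C, I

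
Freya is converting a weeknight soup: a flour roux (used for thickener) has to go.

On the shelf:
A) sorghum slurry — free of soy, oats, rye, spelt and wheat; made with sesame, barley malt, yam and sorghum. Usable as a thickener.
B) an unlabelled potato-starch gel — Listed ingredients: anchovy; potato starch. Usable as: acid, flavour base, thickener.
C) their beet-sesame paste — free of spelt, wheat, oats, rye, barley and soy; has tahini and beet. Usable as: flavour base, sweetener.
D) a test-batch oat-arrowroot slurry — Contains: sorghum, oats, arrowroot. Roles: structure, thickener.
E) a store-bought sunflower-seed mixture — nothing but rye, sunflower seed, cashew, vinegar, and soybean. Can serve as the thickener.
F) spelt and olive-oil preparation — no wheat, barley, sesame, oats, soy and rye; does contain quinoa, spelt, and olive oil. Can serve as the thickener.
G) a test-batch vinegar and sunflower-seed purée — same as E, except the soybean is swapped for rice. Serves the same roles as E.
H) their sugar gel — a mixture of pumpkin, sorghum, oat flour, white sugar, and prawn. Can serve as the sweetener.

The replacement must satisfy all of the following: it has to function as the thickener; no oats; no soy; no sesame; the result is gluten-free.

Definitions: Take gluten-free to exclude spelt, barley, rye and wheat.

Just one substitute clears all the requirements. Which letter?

A: has barley malt, so not gluten-free; has sesame, so not sesame-free — out
B: only anchovy and potato starch; none excluded — OK
C: not usable as a thickener; has tahini, so not sesame-free — out
D: has oats, so not oat-free — reject
E: has rye, so not gluten-free; has soybean, so not soy-free — reject
F: has spelt, so not gluten-free — reject
G: has rye, so not gluten-free — out
H: not usable as a thickener; has oat flour, so not oat-free — reject

B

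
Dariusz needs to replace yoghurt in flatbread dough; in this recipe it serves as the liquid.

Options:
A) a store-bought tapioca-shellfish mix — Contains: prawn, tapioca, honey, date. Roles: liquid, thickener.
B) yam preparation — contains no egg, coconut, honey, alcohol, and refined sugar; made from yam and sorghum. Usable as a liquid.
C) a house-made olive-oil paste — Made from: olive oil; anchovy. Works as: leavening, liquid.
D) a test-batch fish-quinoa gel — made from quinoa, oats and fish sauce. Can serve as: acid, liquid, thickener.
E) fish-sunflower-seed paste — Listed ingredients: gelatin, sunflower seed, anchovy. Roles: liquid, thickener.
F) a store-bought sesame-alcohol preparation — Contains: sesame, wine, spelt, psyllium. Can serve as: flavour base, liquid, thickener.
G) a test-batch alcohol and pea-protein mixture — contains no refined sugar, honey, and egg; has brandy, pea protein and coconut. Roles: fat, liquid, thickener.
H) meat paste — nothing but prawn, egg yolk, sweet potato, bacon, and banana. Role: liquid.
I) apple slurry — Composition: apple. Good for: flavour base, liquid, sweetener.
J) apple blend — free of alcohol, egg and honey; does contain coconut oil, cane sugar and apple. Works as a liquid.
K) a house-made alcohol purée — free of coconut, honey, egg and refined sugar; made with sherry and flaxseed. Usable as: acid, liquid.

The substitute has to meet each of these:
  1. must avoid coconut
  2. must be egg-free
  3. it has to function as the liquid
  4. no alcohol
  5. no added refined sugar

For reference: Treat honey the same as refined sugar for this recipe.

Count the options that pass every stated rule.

A: has honey, so not no-added-sugar — reject
B: works as a liquid, no egg, no coconut — valid
C: nothing on the exclusion list — OK
D: only fish sauce, oats and quinoa; none excluded — OK
E: all constraints satisfied — OK
F: has wine, so not alcohol-free — no
G: has brandy, so not alcohol-free; has coconut, so not coconut-free — reject
H: has egg yolk, so not egg-free — reject
I: only apple; none excluded — OK
J: has cane sugar, so not no-added-sugar; has coconut oil, so not coconut-free — out
K: has sherry, so not alcohol-free — out

5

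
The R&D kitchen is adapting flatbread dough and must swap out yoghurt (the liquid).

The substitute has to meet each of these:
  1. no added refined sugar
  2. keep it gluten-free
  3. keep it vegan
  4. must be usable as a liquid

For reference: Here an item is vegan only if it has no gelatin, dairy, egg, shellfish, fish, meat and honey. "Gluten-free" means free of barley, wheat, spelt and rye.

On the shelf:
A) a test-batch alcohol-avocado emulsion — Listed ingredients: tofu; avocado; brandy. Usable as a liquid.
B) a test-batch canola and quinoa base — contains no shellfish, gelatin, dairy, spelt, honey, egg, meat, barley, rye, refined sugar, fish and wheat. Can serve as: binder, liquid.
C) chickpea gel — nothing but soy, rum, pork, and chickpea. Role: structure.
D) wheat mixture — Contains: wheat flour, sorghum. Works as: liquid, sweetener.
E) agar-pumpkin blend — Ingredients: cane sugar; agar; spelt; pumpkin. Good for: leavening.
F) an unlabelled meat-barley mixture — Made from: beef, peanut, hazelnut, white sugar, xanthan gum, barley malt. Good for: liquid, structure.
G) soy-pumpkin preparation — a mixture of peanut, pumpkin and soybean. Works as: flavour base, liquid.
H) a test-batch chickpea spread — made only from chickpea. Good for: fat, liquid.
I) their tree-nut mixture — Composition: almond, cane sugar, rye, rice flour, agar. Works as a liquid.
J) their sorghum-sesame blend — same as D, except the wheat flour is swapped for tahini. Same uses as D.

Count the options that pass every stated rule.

A: all constraints satisfied — valid
B: works as a liquid, no refined sugar, vegan — valid
C: not usable as a liquid; has pork, so not vegan — out
D: has wheat flour, so not gluten-free — no
E: not usable as a liquid; has spelt, so not gluten-free (and 1 more) — reject
F: has beef, so not vegan; has barley malt, so not gluten-free (and 1 more) — reject
G: all constraints satisfied — keep
H: only chickpea; none excluded — valid
I: has rye, so not gluten-free; has cane sugar, so not no-added-sugar — reject
J: nothing on the exclusion list — OK

5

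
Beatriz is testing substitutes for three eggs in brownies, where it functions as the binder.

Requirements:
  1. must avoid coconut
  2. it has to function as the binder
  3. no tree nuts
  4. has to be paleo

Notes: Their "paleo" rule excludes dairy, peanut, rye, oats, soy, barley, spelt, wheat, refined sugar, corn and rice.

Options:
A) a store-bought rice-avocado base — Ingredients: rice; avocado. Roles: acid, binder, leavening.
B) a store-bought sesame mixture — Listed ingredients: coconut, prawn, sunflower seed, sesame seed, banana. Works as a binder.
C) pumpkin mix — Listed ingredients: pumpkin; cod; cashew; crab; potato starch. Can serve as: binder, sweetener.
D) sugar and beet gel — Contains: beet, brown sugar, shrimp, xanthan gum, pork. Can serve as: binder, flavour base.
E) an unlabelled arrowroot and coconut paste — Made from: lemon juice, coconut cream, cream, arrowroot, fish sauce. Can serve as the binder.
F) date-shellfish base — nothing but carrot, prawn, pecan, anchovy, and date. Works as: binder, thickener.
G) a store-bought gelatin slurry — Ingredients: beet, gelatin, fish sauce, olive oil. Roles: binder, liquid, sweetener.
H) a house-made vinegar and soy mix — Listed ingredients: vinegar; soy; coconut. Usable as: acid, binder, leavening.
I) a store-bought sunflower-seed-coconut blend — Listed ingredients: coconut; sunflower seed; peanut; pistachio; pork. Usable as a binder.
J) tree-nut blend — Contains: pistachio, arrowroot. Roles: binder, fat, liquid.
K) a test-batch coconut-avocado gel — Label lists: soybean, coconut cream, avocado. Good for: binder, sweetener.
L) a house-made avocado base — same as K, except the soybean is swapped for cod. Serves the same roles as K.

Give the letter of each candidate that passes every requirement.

A: has rice, so not paleo — no
B: has coconut, so not coconut-free — out
C: has cashew, so not tree-nut-free — reject
D: has brown sugar, so not paleo — reject
E: has cream, so not paleo; has coconut cream, so not coconut-free — no
F: has pecan, so not tree-nut-free — out
G: works as a binder, no coconut, no tree nuts — valid
H: has soy, so not paleo; has coconut, so not coconut-free — reject
I: has peanut, so not paleo; has coconut, so not coconut-free (and 1 more) — reject
J: has pistachio, so not tree-nut-free — out
K: has soybean, so not paleo; has coconut cream, so not coconut-free — no
L: has coconut cream, so not coconut-free — reject

G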